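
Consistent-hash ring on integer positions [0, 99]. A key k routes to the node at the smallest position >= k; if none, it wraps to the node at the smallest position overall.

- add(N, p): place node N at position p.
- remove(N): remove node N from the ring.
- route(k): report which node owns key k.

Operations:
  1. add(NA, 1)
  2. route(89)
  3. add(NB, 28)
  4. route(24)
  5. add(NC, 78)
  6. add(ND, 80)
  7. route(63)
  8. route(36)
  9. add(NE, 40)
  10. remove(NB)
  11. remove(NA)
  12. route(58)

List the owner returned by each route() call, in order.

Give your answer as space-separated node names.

Op 1: add NA@1 -> ring=[1:NA]
Op 2: route key 89: none >= 89, wrap to smallest pos 1 -> NA
Op 3: add NB@28 -> ring=[1:NA,28:NB]
Op 4: route key 24: smallest pos >= 24 is 28 -> NB
Op 5: add NC@78 -> ring=[1:NA,28:NB,78:NC]
Op 6: add ND@80 -> ring=[1:NA,28:NB,78:NC,80:ND]
Op 7: route key 63: smallest pos >= 63 is 78 -> NC
Op 8: route key 36: smallest pos >= 36 is 78 -> NC
Op 9: add NE@40 -> ring=[1:NA,28:NB,40:NE,78:NC,80:ND]
Op 10: remove NB -> ring=[1:NA,40:NE,78:NC,80:ND]
Op 11: remove NA -> ring=[40:NE,78:NC,80:ND]
Op 12: route key 58: smallest pos >= 58 is 78 -> NC

Answer: NA NB NC NC NC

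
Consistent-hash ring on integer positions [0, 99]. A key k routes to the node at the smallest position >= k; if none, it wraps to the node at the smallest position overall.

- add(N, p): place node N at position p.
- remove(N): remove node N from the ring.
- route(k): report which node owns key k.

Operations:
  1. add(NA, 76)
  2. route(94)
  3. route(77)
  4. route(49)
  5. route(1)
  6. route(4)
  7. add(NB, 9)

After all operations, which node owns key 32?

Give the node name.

Answer: NA

Derivation:
Op 1: add NA@76 -> ring=[76:NA]
Op 2: route key 94: none >= 94, wrap to smallest pos 76 -> NA
Op 3: route key 77: none >= 77, wrap to smallest pos 76 -> NA
Op 4: route key 49: smallest pos >= 49 is 76 -> NA
Op 5: route key 1: smallest pos >= 1 is 76 -> NA
Op 6: route key 4: smallest pos >= 4 is 76 -> NA
Op 7: add NB@9 -> ring=[9:NB,76:NA]
Final route key 32: smallest pos >= 32 is 76 -> NA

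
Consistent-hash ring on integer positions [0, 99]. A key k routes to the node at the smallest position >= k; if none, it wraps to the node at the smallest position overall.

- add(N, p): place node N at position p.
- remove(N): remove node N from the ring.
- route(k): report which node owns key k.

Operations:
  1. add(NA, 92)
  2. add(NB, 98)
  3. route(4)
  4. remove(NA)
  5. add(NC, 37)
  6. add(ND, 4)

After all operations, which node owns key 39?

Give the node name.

Answer: NB

Derivation:
Op 1: add NA@92 -> ring=[92:NA]
Op 2: add NB@98 -> ring=[92:NA,98:NB]
Op 3: route key 4: smallest pos >= 4 is 92 -> NA
Op 4: remove NA -> ring=[98:NB]
Op 5: add NC@37 -> ring=[37:NC,98:NB]
Op 6: add ND@4 -> ring=[4:ND,37:NC,98:NB]
Final route key 39: smallest pos >= 39 is 98 -> NB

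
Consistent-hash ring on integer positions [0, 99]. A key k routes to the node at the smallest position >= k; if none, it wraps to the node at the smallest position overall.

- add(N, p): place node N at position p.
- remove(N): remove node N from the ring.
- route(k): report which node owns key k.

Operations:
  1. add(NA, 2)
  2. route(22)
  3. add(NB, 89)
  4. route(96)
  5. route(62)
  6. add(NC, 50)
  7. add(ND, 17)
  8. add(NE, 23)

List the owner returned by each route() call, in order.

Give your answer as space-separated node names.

Answer: NA NA NB

Derivation:
Op 1: add NA@2 -> ring=[2:NA]
Op 2: route key 22: none >= 22, wrap to smallest pos 2 -> NA
Op 3: add NB@89 -> ring=[2:NA,89:NB]
Op 4: route key 96: none >= 96, wrap to smallest pos 2 -> NA
Op 5: route key 62: smallest pos >= 62 is 89 -> NB
Op 6: add NC@50 -> ring=[2:NA,50:NC,89:NB]
Op 7: add ND@17 -> ring=[2:NA,17:ND,50:NC,89:NB]
Op 8: add NE@23 -> ring=[2:NA,17:ND,23:NE,50:NC,89:NB]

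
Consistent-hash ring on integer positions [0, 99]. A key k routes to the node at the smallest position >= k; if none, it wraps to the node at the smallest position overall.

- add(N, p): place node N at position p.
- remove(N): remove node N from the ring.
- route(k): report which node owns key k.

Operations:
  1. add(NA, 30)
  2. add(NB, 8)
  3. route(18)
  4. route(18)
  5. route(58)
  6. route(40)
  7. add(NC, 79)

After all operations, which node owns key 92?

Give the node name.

Op 1: add NA@30 -> ring=[30:NA]
Op 2: add NB@8 -> ring=[8:NB,30:NA]
Op 3: route key 18: smallest pos >= 18 is 30 -> NA
Op 4: route key 18: smallest pos >= 18 is 30 -> NA
Op 5: route key 58: none >= 58, wrap to smallest pos 8 -> NB
Op 6: route key 40: none >= 40, wrap to smallest pos 8 -> NB
Op 7: add NC@79 -> ring=[8:NB,30:NA,79:NC]
Final route key 92: none >= 92, wrap to smallest pos 8 -> NB

Answer: NB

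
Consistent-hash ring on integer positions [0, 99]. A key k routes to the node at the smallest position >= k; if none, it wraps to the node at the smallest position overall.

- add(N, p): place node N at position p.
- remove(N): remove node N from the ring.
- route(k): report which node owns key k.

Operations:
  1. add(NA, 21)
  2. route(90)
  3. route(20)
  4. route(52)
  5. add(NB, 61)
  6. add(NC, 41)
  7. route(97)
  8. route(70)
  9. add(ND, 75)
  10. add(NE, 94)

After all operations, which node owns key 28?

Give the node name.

Op 1: add NA@21 -> ring=[21:NA]
Op 2: route key 90: none >= 90, wrap to smallest pos 21 -> NA
Op 3: route key 20: smallest pos >= 20 is 21 -> NA
Op 4: route key 52: none >= 52, wrap to smallest pos 21 -> NA
Op 5: add NB@61 -> ring=[21:NA,61:NB]
Op 6: add NC@41 -> ring=[21:NA,41:NC,61:NB]
Op 7: route key 97: none >= 97, wrap to smallest pos 21 -> NA
Op 8: route key 70: none >= 70, wrap to smallest pos 21 -> NA
Op 9: add ND@75 -> ring=[21:NA,41:NC,61:NB,75:ND]
Op 10: add NE@94 -> ring=[21:NA,41:NC,61:NB,75:ND,94:NE]
Final route key 28: smallest pos >= 28 is 41 -> NC

Answer: NC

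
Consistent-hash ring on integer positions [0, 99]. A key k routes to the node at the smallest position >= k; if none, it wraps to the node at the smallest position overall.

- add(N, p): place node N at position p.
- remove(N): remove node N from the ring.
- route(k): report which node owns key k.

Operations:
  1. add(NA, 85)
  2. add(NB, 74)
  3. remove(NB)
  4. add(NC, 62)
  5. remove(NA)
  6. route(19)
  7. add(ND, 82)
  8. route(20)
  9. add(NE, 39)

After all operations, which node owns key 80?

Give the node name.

Op 1: add NA@85 -> ring=[85:NA]
Op 2: add NB@74 -> ring=[74:NB,85:NA]
Op 3: remove NB -> ring=[85:NA]
Op 4: add NC@62 -> ring=[62:NC,85:NA]
Op 5: remove NA -> ring=[62:NC]
Op 6: route key 19: smallest pos >= 19 is 62 -> NC
Op 7: add ND@82 -> ring=[62:NC,82:ND]
Op 8: route key 20: smallest pos >= 20 is 62 -> NC
Op 9: add NE@39 -> ring=[39:NE,62:NC,82:ND]
Final route key 80: smallest pos >= 80 is 82 -> ND

Answer: ND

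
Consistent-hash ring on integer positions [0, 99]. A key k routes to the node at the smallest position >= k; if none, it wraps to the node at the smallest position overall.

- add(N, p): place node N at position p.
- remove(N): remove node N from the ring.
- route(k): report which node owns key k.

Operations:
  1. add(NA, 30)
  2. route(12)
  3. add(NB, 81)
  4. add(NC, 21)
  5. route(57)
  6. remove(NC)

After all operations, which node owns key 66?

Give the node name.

Op 1: add NA@30 -> ring=[30:NA]
Op 2: route key 12: smallest pos >= 12 is 30 -> NA
Op 3: add NB@81 -> ring=[30:NA,81:NB]
Op 4: add NC@21 -> ring=[21:NC,30:NA,81:NB]
Op 5: route key 57: smallest pos >= 57 is 81 -> NB
Op 6: remove NC -> ring=[30:NA,81:NB]
Final route key 66: smallest pos >= 66 is 81 -> NB

Answer: NB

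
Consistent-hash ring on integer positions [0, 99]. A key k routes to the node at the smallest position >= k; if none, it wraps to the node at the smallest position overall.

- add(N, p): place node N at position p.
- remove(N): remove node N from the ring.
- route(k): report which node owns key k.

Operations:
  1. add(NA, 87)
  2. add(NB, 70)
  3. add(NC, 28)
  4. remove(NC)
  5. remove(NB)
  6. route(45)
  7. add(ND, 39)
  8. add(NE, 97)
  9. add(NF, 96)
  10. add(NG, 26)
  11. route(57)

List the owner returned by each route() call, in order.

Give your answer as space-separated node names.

Op 1: add NA@87 -> ring=[87:NA]
Op 2: add NB@70 -> ring=[70:NB,87:NA]
Op 3: add NC@28 -> ring=[28:NC,70:NB,87:NA]
Op 4: remove NC -> ring=[70:NB,87:NA]
Op 5: remove NB -> ring=[87:NA]
Op 6: route key 45: smallest pos >= 45 is 87 -> NA
Op 7: add ND@39 -> ring=[39:ND,87:NA]
Op 8: add NE@97 -> ring=[39:ND,87:NA,97:NE]
Op 9: add NF@96 -> ring=[39:ND,87:NA,96:NF,97:NE]
Op 10: add NG@26 -> ring=[26:NG,39:ND,87:NA,96:NF,97:NE]
Op 11: route key 57: smallest pos >= 57 is 87 -> NA

Answer: NA NA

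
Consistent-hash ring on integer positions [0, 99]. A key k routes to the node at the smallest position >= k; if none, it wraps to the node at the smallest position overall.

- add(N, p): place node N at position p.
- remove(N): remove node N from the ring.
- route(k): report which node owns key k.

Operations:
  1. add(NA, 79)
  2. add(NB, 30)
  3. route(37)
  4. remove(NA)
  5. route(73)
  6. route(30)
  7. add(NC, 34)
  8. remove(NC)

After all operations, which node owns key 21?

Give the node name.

Op 1: add NA@79 -> ring=[79:NA]
Op 2: add NB@30 -> ring=[30:NB,79:NA]
Op 3: route key 37: smallest pos >= 37 is 79 -> NA
Op 4: remove NA -> ring=[30:NB]
Op 5: route key 73: none >= 73, wrap to smallest pos 30 -> NB
Op 6: route key 30: smallest pos >= 30 is 30 -> NB
Op 7: add NC@34 -> ring=[30:NB,34:NC]
Op 8: remove NC -> ring=[30:NB]
Final route key 21: smallest pos >= 21 is 30 -> NB

Answer: NB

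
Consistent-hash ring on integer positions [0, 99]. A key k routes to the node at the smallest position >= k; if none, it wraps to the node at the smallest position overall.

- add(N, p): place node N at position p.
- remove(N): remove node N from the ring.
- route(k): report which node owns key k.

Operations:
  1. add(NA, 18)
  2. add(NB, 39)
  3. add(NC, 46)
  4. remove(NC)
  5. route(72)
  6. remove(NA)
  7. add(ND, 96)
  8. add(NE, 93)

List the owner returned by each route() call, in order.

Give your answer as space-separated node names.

Answer: NA

Derivation:
Op 1: add NA@18 -> ring=[18:NA]
Op 2: add NB@39 -> ring=[18:NA,39:NB]
Op 3: add NC@46 -> ring=[18:NA,39:NB,46:NC]
Op 4: remove NC -> ring=[18:NA,39:NB]
Op 5: route key 72: none >= 72, wrap to smallest pos 18 -> NA
Op 6: remove NA -> ring=[39:NB]
Op 7: add ND@96 -> ring=[39:NB,96:ND]
Op 8: add NE@93 -> ring=[39:NB,93:NE,96:ND]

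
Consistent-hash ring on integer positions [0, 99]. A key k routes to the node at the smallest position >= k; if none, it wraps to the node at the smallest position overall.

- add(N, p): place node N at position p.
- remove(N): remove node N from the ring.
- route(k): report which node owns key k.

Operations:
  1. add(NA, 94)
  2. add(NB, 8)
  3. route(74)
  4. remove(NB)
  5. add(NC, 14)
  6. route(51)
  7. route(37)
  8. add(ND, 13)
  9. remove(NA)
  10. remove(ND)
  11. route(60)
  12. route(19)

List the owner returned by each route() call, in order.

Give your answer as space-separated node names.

Op 1: add NA@94 -> ring=[94:NA]
Op 2: add NB@8 -> ring=[8:NB,94:NA]
Op 3: route key 74: smallest pos >= 74 is 94 -> NA
Op 4: remove NB -> ring=[94:NA]
Op 5: add NC@14 -> ring=[14:NC,94:NA]
Op 6: route key 51: smallest pos >= 51 is 94 -> NA
Op 7: route key 37: smallest pos >= 37 is 94 -> NA
Op 8: add ND@13 -> ring=[13:ND,14:NC,94:NA]
Op 9: remove NA -> ring=[13:ND,14:NC]
Op 10: remove ND -> ring=[14:NC]
Op 11: route key 60: none >= 60, wrap to smallest pos 14 -> NC
Op 12: route key 19: none >= 19, wrap to smallest pos 14 -> NC

Answer: NA NA NA NC NC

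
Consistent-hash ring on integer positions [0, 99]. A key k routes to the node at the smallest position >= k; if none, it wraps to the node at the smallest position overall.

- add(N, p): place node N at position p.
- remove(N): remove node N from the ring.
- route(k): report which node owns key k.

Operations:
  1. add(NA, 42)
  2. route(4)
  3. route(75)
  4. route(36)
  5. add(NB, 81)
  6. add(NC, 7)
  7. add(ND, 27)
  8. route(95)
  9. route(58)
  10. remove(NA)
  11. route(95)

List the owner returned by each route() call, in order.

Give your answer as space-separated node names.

Op 1: add NA@42 -> ring=[42:NA]
Op 2: route key 4: smallest pos >= 4 is 42 -> NA
Op 3: route key 75: none >= 75, wrap to smallest pos 42 -> NA
Op 4: route key 36: smallest pos >= 36 is 42 -> NA
Op 5: add NB@81 -> ring=[42:NA,81:NB]
Op 6: add NC@7 -> ring=[7:NC,42:NA,81:NB]
Op 7: add ND@27 -> ring=[7:NC,27:ND,42:NA,81:NB]
Op 8: route key 95: none >= 95, wrap to smallest pos 7 -> NC
Op 9: route key 58: smallest pos >= 58 is 81 -> NB
Op 10: remove NA -> ring=[7:NC,27:ND,81:NB]
Op 11: route key 95: none >= 95, wrap to smallest pos 7 -> NC

Answer: NA NA NA NC NB NC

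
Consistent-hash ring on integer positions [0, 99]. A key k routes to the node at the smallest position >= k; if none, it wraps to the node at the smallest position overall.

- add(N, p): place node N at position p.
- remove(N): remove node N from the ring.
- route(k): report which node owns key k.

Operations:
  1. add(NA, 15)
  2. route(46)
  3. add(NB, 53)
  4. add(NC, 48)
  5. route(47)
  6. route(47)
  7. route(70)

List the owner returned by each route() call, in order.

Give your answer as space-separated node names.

Op 1: add NA@15 -> ring=[15:NA]
Op 2: route key 46: none >= 46, wrap to smallest pos 15 -> NA
Op 3: add NB@53 -> ring=[15:NA,53:NB]
Op 4: add NC@48 -> ring=[15:NA,48:NC,53:NB]
Op 5: route key 47: smallest pos >= 47 is 48 -> NC
Op 6: route key 47: smallest pos >= 47 is 48 -> NC
Op 7: route key 70: none >= 70, wrap to smallest pos 15 -> NA

Answer: NA NC NC NA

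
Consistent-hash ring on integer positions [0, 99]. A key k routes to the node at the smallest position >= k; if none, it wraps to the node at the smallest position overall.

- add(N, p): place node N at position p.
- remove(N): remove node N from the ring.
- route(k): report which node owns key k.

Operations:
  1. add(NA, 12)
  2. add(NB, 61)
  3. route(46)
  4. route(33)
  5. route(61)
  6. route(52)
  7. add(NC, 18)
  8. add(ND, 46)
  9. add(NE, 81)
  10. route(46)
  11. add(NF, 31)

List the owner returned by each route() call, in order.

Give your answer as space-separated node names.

Op 1: add NA@12 -> ring=[12:NA]
Op 2: add NB@61 -> ring=[12:NA,61:NB]
Op 3: route key 46: smallest pos >= 46 is 61 -> NB
Op 4: route key 33: smallest pos >= 33 is 61 -> NB
Op 5: route key 61: smallest pos >= 61 is 61 -> NB
Op 6: route key 52: smallest pos >= 52 is 61 -> NB
Op 7: add NC@18 -> ring=[12:NA,18:NC,61:NB]
Op 8: add ND@46 -> ring=[12:NA,18:NC,46:ND,61:NB]
Op 9: add NE@81 -> ring=[12:NA,18:NC,46:ND,61:NB,81:NE]
Op 10: route key 46: smallest pos >= 46 is 46 -> ND
Op 11: add NF@31 -> ring=[12:NA,18:NC,31:NF,46:ND,61:NB,81:NE]

Answer: NB NB NB NB ND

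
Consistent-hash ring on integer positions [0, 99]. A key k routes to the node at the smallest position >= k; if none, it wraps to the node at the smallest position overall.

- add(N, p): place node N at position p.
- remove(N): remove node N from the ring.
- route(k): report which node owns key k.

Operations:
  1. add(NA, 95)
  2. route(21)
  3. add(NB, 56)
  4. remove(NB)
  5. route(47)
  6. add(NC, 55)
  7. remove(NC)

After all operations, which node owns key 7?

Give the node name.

Op 1: add NA@95 -> ring=[95:NA]
Op 2: route key 21: smallest pos >= 21 is 95 -> NA
Op 3: add NB@56 -> ring=[56:NB,95:NA]
Op 4: remove NB -> ring=[95:NA]
Op 5: route key 47: smallest pos >= 47 is 95 -> NA
Op 6: add NC@55 -> ring=[55:NC,95:NA]
Op 7: remove NC -> ring=[95:NA]
Final route key 7: smallest pos >= 7 is 95 -> NA

Answer: NA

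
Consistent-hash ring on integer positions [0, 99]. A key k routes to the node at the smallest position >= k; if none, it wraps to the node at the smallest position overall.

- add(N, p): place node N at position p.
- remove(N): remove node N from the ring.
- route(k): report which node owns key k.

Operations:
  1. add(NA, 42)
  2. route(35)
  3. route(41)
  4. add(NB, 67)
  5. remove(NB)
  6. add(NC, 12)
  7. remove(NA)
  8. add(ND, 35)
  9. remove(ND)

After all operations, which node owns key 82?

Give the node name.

Op 1: add NA@42 -> ring=[42:NA]
Op 2: route key 35: smallest pos >= 35 is 42 -> NA
Op 3: route key 41: smallest pos >= 41 is 42 -> NA
Op 4: add NB@67 -> ring=[42:NA,67:NB]
Op 5: remove NB -> ring=[42:NA]
Op 6: add NC@12 -> ring=[12:NC,42:NA]
Op 7: remove NA -> ring=[12:NC]
Op 8: add ND@35 -> ring=[12:NC,35:ND]
Op 9: remove ND -> ring=[12:NC]
Final route key 82: none >= 82, wrap to smallest pos 12 -> NC

Answer: NC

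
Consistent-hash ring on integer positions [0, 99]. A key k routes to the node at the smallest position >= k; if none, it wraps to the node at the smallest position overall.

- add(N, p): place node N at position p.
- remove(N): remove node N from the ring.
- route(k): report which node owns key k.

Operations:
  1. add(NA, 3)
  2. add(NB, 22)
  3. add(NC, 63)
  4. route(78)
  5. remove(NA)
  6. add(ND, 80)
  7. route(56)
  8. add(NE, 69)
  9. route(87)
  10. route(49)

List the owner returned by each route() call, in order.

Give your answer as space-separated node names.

Answer: NA NC NB NC

Derivation:
Op 1: add NA@3 -> ring=[3:NA]
Op 2: add NB@22 -> ring=[3:NA,22:NB]
Op 3: add NC@63 -> ring=[3:NA,22:NB,63:NC]
Op 4: route key 78: none >= 78, wrap to smallest pos 3 -> NA
Op 5: remove NA -> ring=[22:NB,63:NC]
Op 6: add ND@80 -> ring=[22:NB,63:NC,80:ND]
Op 7: route key 56: smallest pos >= 56 is 63 -> NC
Op 8: add NE@69 -> ring=[22:NB,63:NC,69:NE,80:ND]
Op 9: route key 87: none >= 87, wrap to smallest pos 22 -> NB
Op 10: route key 49: smallest pos >= 49 is 63 -> NC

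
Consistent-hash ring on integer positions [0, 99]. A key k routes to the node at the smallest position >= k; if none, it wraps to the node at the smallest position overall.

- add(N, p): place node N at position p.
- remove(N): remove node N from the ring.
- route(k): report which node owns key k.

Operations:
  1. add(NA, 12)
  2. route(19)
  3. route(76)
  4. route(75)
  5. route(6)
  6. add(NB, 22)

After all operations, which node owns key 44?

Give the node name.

Answer: NA

Derivation:
Op 1: add NA@12 -> ring=[12:NA]
Op 2: route key 19: none >= 19, wrap to smallest pos 12 -> NA
Op 3: route key 76: none >= 76, wrap to smallest pos 12 -> NA
Op 4: route key 75: none >= 75, wrap to smallest pos 12 -> NA
Op 5: route key 6: smallest pos >= 6 is 12 -> NA
Op 6: add NB@22 -> ring=[12:NA,22:NB]
Final route key 44: none >= 44, wrap to smallest pos 12 -> NA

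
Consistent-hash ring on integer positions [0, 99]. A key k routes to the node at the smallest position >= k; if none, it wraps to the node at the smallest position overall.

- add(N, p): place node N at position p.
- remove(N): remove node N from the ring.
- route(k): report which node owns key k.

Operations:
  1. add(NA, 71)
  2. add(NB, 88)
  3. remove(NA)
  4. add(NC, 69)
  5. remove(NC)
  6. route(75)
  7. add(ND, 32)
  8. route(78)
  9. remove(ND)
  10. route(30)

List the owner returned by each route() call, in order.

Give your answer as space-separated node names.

Op 1: add NA@71 -> ring=[71:NA]
Op 2: add NB@88 -> ring=[71:NA,88:NB]
Op 3: remove NA -> ring=[88:NB]
Op 4: add NC@69 -> ring=[69:NC,88:NB]
Op 5: remove NC -> ring=[88:NB]
Op 6: route key 75: smallest pos >= 75 is 88 -> NB
Op 7: add ND@32 -> ring=[32:ND,88:NB]
Op 8: route key 78: smallest pos >= 78 is 88 -> NB
Op 9: remove ND -> ring=[88:NB]
Op 10: route key 30: smallest pos >= 30 is 88 -> NB

Answer: NB NB NB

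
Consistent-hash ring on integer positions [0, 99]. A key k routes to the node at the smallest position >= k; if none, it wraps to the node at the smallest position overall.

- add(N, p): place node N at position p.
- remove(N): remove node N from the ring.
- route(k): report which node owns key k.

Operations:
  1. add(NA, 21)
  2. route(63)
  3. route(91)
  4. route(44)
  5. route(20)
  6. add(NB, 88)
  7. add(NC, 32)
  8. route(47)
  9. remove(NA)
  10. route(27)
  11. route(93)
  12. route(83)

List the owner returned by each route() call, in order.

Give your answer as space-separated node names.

Op 1: add NA@21 -> ring=[21:NA]
Op 2: route key 63: none >= 63, wrap to smallest pos 21 -> NA
Op 3: route key 91: none >= 91, wrap to smallest pos 21 -> NA
Op 4: route key 44: none >= 44, wrap to smallest pos 21 -> NA
Op 5: route key 20: smallest pos >= 20 is 21 -> NA
Op 6: add NB@88 -> ring=[21:NA,88:NB]
Op 7: add NC@32 -> ring=[21:NA,32:NC,88:NB]
Op 8: route key 47: smallest pos >= 47 is 88 -> NB
Op 9: remove NA -> ring=[32:NC,88:NB]
Op 10: route key 27: smallest pos >= 27 is 32 -> NC
Op 11: route key 93: none >= 93, wrap to smallest pos 32 -> NC
Op 12: route key 83: smallest pos >= 83 is 88 -> NB

Answer: NA NA NA NA NB NC NC NB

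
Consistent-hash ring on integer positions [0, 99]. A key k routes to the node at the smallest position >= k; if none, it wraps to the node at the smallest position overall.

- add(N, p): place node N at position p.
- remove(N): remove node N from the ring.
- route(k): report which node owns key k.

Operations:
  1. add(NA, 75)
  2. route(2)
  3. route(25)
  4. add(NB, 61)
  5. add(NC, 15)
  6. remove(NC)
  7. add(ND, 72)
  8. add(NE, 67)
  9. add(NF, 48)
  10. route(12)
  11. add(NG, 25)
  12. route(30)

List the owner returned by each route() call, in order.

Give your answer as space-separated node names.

Op 1: add NA@75 -> ring=[75:NA]
Op 2: route key 2: smallest pos >= 2 is 75 -> NA
Op 3: route key 25: smallest pos >= 25 is 75 -> NA
Op 4: add NB@61 -> ring=[61:NB,75:NA]
Op 5: add NC@15 -> ring=[15:NC,61:NB,75:NA]
Op 6: remove NC -> ring=[61:NB,75:NA]
Op 7: add ND@72 -> ring=[61:NB,72:ND,75:NA]
Op 8: add NE@67 -> ring=[61:NB,67:NE,72:ND,75:NA]
Op 9: add NF@48 -> ring=[48:NF,61:NB,67:NE,72:ND,75:NA]
Op 10: route key 12: smallest pos >= 12 is 48 -> NF
Op 11: add NG@25 -> ring=[25:NG,48:NF,61:NB,67:NE,72:ND,75:NA]
Op 12: route key 30: smallest pos >= 30 is 48 -> NF

Answer: NA NA NF NF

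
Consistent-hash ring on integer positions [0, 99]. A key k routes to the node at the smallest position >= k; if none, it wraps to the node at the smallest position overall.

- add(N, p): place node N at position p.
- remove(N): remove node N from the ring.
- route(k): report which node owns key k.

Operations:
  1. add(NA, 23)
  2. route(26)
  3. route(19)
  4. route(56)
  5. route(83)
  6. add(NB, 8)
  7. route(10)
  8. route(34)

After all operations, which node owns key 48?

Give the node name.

Op 1: add NA@23 -> ring=[23:NA]
Op 2: route key 26: none >= 26, wrap to smallest pos 23 -> NA
Op 3: route key 19: smallest pos >= 19 is 23 -> NA
Op 4: route key 56: none >= 56, wrap to smallest pos 23 -> NA
Op 5: route key 83: none >= 83, wrap to smallest pos 23 -> NA
Op 6: add NB@8 -> ring=[8:NB,23:NA]
Op 7: route key 10: smallest pos >= 10 is 23 -> NA
Op 8: route key 34: none >= 34, wrap to smallest pos 8 -> NB
Final route key 48: none >= 48, wrap to smallest pos 8 -> NB

Answer: NB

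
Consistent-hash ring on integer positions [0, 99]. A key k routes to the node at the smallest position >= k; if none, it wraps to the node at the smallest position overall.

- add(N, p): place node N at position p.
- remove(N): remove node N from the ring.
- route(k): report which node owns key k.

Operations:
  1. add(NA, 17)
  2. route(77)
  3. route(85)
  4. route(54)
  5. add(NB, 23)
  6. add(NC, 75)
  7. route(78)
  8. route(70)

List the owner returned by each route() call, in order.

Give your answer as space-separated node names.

Op 1: add NA@17 -> ring=[17:NA]
Op 2: route key 77: none >= 77, wrap to smallest pos 17 -> NA
Op 3: route key 85: none >= 85, wrap to smallest pos 17 -> NA
Op 4: route key 54: none >= 54, wrap to smallest pos 17 -> NA
Op 5: add NB@23 -> ring=[17:NA,23:NB]
Op 6: add NC@75 -> ring=[17:NA,23:NB,75:NC]
Op 7: route key 78: none >= 78, wrap to smallest pos 17 -> NA
Op 8: route key 70: smallest pos >= 70 is 75 -> NC

Answer: NA NA NA NA NC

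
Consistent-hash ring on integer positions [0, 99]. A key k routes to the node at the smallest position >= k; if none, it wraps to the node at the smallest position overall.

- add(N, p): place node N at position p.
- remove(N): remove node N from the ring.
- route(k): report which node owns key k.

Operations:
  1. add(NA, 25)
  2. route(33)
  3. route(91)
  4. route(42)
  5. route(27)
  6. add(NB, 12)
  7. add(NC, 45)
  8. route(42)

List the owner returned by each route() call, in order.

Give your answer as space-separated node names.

Answer: NA NA NA NA NC

Derivation:
Op 1: add NA@25 -> ring=[25:NA]
Op 2: route key 33: none >= 33, wrap to smallest pos 25 -> NA
Op 3: route key 91: none >= 91, wrap to smallest pos 25 -> NA
Op 4: route key 42: none >= 42, wrap to smallest pos 25 -> NA
Op 5: route key 27: none >= 27, wrap to smallest pos 25 -> NA
Op 6: add NB@12 -> ring=[12:NB,25:NA]
Op 7: add NC@45 -> ring=[12:NB,25:NA,45:NC]
Op 8: route key 42: smallest pos >= 42 is 45 -> NC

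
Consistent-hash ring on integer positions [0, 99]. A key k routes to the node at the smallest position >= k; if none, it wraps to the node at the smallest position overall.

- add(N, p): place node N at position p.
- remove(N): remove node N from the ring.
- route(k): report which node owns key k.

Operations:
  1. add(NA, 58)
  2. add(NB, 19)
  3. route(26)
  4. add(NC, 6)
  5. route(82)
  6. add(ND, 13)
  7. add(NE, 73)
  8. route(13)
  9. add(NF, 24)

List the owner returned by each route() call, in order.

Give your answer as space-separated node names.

Op 1: add NA@58 -> ring=[58:NA]
Op 2: add NB@19 -> ring=[19:NB,58:NA]
Op 3: route key 26: smallest pos >= 26 is 58 -> NA
Op 4: add NC@6 -> ring=[6:NC,19:NB,58:NA]
Op 5: route key 82: none >= 82, wrap to smallest pos 6 -> NC
Op 6: add ND@13 -> ring=[6:NC,13:ND,19:NB,58:NA]
Op 7: add NE@73 -> ring=[6:NC,13:ND,19:NB,58:NA,73:NE]
Op 8: route key 13: smallest pos >= 13 is 13 -> ND
Op 9: add NF@24 -> ring=[6:NC,13:ND,19:NB,24:NF,58:NA,73:NE]

Answer: NA NC ND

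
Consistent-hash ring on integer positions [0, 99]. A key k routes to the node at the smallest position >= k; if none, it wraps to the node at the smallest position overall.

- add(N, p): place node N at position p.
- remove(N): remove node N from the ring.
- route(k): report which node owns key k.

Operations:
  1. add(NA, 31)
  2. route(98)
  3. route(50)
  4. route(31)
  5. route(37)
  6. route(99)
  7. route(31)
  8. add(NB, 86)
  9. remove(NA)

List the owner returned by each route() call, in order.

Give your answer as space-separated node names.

Answer: NA NA NA NA NA NA

Derivation:
Op 1: add NA@31 -> ring=[31:NA]
Op 2: route key 98: none >= 98, wrap to smallest pos 31 -> NA
Op 3: route key 50: none >= 50, wrap to smallest pos 31 -> NA
Op 4: route key 31: smallest pos >= 31 is 31 -> NA
Op 5: route key 37: none >= 37, wrap to smallest pos 31 -> NA
Op 6: route key 99: none >= 99, wrap to smallest pos 31 -> NA
Op 7: route key 31: smallest pos >= 31 is 31 -> NA
Op 8: add NB@86 -> ring=[31:NA,86:NB]
Op 9: remove NA -> ring=[86:NB]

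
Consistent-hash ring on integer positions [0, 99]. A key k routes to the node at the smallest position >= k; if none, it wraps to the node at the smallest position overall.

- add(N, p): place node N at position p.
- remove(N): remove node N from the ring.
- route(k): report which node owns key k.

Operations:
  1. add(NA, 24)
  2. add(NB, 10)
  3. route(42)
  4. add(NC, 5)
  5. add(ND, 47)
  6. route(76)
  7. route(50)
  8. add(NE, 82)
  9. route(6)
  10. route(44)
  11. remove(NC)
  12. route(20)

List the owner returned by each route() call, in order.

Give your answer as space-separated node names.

Op 1: add NA@24 -> ring=[24:NA]
Op 2: add NB@10 -> ring=[10:NB,24:NA]
Op 3: route key 42: none >= 42, wrap to smallest pos 10 -> NB
Op 4: add NC@5 -> ring=[5:NC,10:NB,24:NA]
Op 5: add ND@47 -> ring=[5:NC,10:NB,24:NA,47:ND]
Op 6: route key 76: none >= 76, wrap to smallest pos 5 -> NC
Op 7: route key 50: none >= 50, wrap to smallest pos 5 -> NC
Op 8: add NE@82 -> ring=[5:NC,10:NB,24:NA,47:ND,82:NE]
Op 9: route key 6: smallest pos >= 6 is 10 -> NB
Op 10: route key 44: smallest pos >= 44 is 47 -> ND
Op 11: remove NC -> ring=[10:NB,24:NA,47:ND,82:NE]
Op 12: route key 20: smallest pos >= 20 is 24 -> NA

Answer: NB NC NC NB ND NA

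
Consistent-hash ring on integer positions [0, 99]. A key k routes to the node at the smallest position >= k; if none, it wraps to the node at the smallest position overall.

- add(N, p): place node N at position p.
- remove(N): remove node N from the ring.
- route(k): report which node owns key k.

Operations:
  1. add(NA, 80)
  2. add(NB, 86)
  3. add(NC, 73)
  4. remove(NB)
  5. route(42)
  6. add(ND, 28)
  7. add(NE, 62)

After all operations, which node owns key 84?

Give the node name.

Op 1: add NA@80 -> ring=[80:NA]
Op 2: add NB@86 -> ring=[80:NA,86:NB]
Op 3: add NC@73 -> ring=[73:NC,80:NA,86:NB]
Op 4: remove NB -> ring=[73:NC,80:NA]
Op 5: route key 42: smallest pos >= 42 is 73 -> NC
Op 6: add ND@28 -> ring=[28:ND,73:NC,80:NA]
Op 7: add NE@62 -> ring=[28:ND,62:NE,73:NC,80:NA]
Final route key 84: none >= 84, wrap to smallest pos 28 -> ND

Answer: ND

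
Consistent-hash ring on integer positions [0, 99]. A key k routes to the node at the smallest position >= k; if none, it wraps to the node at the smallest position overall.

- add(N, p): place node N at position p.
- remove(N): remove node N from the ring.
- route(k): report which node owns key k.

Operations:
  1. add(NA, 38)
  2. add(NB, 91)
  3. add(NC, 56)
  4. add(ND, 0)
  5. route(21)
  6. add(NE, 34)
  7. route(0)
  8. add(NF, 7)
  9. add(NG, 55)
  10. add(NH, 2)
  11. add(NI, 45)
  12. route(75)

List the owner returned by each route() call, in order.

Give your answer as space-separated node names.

Op 1: add NA@38 -> ring=[38:NA]
Op 2: add NB@91 -> ring=[38:NA,91:NB]
Op 3: add NC@56 -> ring=[38:NA,56:NC,91:NB]
Op 4: add ND@0 -> ring=[0:ND,38:NA,56:NC,91:NB]
Op 5: route key 21: smallest pos >= 21 is 38 -> NA
Op 6: add NE@34 -> ring=[0:ND,34:NE,38:NA,56:NC,91:NB]
Op 7: route key 0: smallest pos >= 0 is 0 -> ND
Op 8: add NF@7 -> ring=[0:ND,7:NF,34:NE,38:NA,56:NC,91:NB]
Op 9: add NG@55 -> ring=[0:ND,7:NF,34:NE,38:NA,55:NG,56:NC,91:NB]
Op 10: add NH@2 -> ring=[0:ND,2:NH,7:NF,34:NE,38:NA,55:NG,56:NC,91:NB]
Op 11: add NI@45 -> ring=[0:ND,2:NH,7:NF,34:NE,38:NA,45:NI,55:NG,56:NC,91:NB]
Op 12: route key 75: smallest pos >= 75 is 91 -> NB

Answer: NA ND NB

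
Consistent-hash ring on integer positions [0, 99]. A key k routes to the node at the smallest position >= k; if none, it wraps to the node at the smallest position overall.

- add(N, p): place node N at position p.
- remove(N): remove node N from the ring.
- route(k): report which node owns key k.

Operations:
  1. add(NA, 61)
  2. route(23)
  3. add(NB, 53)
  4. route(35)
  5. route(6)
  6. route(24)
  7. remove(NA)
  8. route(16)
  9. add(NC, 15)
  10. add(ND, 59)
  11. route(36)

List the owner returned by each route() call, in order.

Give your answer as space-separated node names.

Op 1: add NA@61 -> ring=[61:NA]
Op 2: route key 23: smallest pos >= 23 is 61 -> NA
Op 3: add NB@53 -> ring=[53:NB,61:NA]
Op 4: route key 35: smallest pos >= 35 is 53 -> NB
Op 5: route key 6: smallest pos >= 6 is 53 -> NB
Op 6: route key 24: smallest pos >= 24 is 53 -> NB
Op 7: remove NA -> ring=[53:NB]
Op 8: route key 16: smallest pos >= 16 is 53 -> NB
Op 9: add NC@15 -> ring=[15:NC,53:NB]
Op 10: add ND@59 -> ring=[15:NC,53:NB,59:ND]
Op 11: route key 36: smallest pos >= 36 is 53 -> NB

Answer: NA NB NB NB NB NB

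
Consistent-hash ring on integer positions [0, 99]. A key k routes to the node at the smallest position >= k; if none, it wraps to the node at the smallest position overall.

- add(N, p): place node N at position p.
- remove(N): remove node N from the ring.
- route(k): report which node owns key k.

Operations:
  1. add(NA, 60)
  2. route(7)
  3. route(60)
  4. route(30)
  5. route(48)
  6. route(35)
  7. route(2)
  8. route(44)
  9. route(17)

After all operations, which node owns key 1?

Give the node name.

Answer: NA

Derivation:
Op 1: add NA@60 -> ring=[60:NA]
Op 2: route key 7: smallest pos >= 7 is 60 -> NA
Op 3: route key 60: smallest pos >= 60 is 60 -> NA
Op 4: route key 30: smallest pos >= 30 is 60 -> NA
Op 5: route key 48: smallest pos >= 48 is 60 -> NA
Op 6: route key 35: smallest pos >= 35 is 60 -> NA
Op 7: route key 2: smallest pos >= 2 is 60 -> NA
Op 8: route key 44: smallest pos >= 44 is 60 -> NA
Op 9: route key 17: smallest pos >= 17 is 60 -> NA
Final route key 1: smallest pos >= 1 is 60 -> NA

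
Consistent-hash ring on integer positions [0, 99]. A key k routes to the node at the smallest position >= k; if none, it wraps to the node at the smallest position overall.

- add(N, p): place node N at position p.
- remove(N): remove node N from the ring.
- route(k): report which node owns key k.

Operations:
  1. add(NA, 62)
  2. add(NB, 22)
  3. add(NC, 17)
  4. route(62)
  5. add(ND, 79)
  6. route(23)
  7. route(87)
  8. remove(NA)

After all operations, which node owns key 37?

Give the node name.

Op 1: add NA@62 -> ring=[62:NA]
Op 2: add NB@22 -> ring=[22:NB,62:NA]
Op 3: add NC@17 -> ring=[17:NC,22:NB,62:NA]
Op 4: route key 62: smallest pos >= 62 is 62 -> NA
Op 5: add ND@79 -> ring=[17:NC,22:NB,62:NA,79:ND]
Op 6: route key 23: smallest pos >= 23 is 62 -> NA
Op 7: route key 87: none >= 87, wrap to smallest pos 17 -> NC
Op 8: remove NA -> ring=[17:NC,22:NB,79:ND]
Final route key 37: smallest pos >= 37 is 79 -> ND

Answer: ND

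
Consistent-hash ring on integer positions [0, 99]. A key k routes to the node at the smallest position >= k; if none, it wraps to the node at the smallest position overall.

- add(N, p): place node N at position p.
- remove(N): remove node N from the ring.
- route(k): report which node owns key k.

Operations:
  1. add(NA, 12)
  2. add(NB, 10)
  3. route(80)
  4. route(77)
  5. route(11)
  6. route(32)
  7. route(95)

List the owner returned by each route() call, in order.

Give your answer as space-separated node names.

Op 1: add NA@12 -> ring=[12:NA]
Op 2: add NB@10 -> ring=[10:NB,12:NA]
Op 3: route key 80: none >= 80, wrap to smallest pos 10 -> NB
Op 4: route key 77: none >= 77, wrap to smallest pos 10 -> NB
Op 5: route key 11: smallest pos >= 11 is 12 -> NA
Op 6: route key 32: none >= 32, wrap to smallest pos 10 -> NB
Op 7: route key 95: none >= 95, wrap to smallest pos 10 -> NB

Answer: NB NB NA NB NB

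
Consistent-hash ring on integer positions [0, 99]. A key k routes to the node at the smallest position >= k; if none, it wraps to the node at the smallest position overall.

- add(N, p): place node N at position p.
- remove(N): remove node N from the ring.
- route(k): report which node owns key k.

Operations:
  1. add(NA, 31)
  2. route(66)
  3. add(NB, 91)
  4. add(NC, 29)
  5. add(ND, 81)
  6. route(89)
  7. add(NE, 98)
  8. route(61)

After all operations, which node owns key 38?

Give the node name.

Answer: ND

Derivation:
Op 1: add NA@31 -> ring=[31:NA]
Op 2: route key 66: none >= 66, wrap to smallest pos 31 -> NA
Op 3: add NB@91 -> ring=[31:NA,91:NB]
Op 4: add NC@29 -> ring=[29:NC,31:NA,91:NB]
Op 5: add ND@81 -> ring=[29:NC,31:NA,81:ND,91:NB]
Op 6: route key 89: smallest pos >= 89 is 91 -> NB
Op 7: add NE@98 -> ring=[29:NC,31:NA,81:ND,91:NB,98:NE]
Op 8: route key 61: smallest pos >= 61 is 81 -> ND
Final route key 38: smallest pos >= 38 is 81 -> ND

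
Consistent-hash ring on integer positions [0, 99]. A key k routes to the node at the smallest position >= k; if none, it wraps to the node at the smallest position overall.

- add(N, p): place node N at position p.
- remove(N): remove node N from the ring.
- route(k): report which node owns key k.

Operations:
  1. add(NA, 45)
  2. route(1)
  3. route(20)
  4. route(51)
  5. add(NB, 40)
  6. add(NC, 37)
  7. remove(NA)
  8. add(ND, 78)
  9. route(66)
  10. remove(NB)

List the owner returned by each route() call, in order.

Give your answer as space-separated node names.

Op 1: add NA@45 -> ring=[45:NA]
Op 2: route key 1: smallest pos >= 1 is 45 -> NA
Op 3: route key 20: smallest pos >= 20 is 45 -> NA
Op 4: route key 51: none >= 51, wrap to smallest pos 45 -> NA
Op 5: add NB@40 -> ring=[40:NB,45:NA]
Op 6: add NC@37 -> ring=[37:NC,40:NB,45:NA]
Op 7: remove NA -> ring=[37:NC,40:NB]
Op 8: add ND@78 -> ring=[37:NC,40:NB,78:ND]
Op 9: route key 66: smallest pos >= 66 is 78 -> ND
Op 10: remove NB -> ring=[37:NC,78:ND]

Answer: NA NA NA ND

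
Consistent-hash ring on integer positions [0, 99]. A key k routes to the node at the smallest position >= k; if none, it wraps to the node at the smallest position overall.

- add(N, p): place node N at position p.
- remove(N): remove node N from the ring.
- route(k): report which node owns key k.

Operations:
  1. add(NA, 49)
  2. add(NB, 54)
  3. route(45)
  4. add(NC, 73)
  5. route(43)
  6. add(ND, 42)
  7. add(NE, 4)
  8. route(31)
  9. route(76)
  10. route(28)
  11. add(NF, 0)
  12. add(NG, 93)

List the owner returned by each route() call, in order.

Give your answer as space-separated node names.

Answer: NA NA ND NE ND

Derivation:
Op 1: add NA@49 -> ring=[49:NA]
Op 2: add NB@54 -> ring=[49:NA,54:NB]
Op 3: route key 45: smallest pos >= 45 is 49 -> NA
Op 4: add NC@73 -> ring=[49:NA,54:NB,73:NC]
Op 5: route key 43: smallest pos >= 43 is 49 -> NA
Op 6: add ND@42 -> ring=[42:ND,49:NA,54:NB,73:NC]
Op 7: add NE@4 -> ring=[4:NE,42:ND,49:NA,54:NB,73:NC]
Op 8: route key 31: smallest pos >= 31 is 42 -> ND
Op 9: route key 76: none >= 76, wrap to smallest pos 4 -> NE
Op 10: route key 28: smallest pos >= 28 is 42 -> ND
Op 11: add NF@0 -> ring=[0:NF,4:NE,42:ND,49:NA,54:NB,73:NC]
Op 12: add NG@93 -> ring=[0:NF,4:NE,42:ND,49:NA,54:NB,73:NC,93:NG]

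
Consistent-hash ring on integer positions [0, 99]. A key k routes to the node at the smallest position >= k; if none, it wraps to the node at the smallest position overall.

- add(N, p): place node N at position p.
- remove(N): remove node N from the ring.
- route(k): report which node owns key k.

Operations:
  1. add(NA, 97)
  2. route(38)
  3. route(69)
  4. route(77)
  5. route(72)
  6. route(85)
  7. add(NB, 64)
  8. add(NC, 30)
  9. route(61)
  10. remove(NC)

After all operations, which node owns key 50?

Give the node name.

Answer: NB

Derivation:
Op 1: add NA@97 -> ring=[97:NA]
Op 2: route key 38: smallest pos >= 38 is 97 -> NA
Op 3: route key 69: smallest pos >= 69 is 97 -> NA
Op 4: route key 77: smallest pos >= 77 is 97 -> NA
Op 5: route key 72: smallest pos >= 72 is 97 -> NA
Op 6: route key 85: smallest pos >= 85 is 97 -> NA
Op 7: add NB@64 -> ring=[64:NB,97:NA]
Op 8: add NC@30 -> ring=[30:NC,64:NB,97:NA]
Op 9: route key 61: smallest pos >= 61 is 64 -> NB
Op 10: remove NC -> ring=[64:NB,97:NA]
Final route key 50: smallest pos >= 50 is 64 -> NB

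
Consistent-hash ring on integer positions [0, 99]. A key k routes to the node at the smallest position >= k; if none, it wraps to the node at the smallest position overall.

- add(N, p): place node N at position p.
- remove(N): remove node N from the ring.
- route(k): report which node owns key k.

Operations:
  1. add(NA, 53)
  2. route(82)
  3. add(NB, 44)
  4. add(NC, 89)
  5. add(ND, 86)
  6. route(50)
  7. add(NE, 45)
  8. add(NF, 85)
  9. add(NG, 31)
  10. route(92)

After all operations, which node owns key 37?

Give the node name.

Answer: NB

Derivation:
Op 1: add NA@53 -> ring=[53:NA]
Op 2: route key 82: none >= 82, wrap to smallest pos 53 -> NA
Op 3: add NB@44 -> ring=[44:NB,53:NA]
Op 4: add NC@89 -> ring=[44:NB,53:NA,89:NC]
Op 5: add ND@86 -> ring=[44:NB,53:NA,86:ND,89:NC]
Op 6: route key 50: smallest pos >= 50 is 53 -> NA
Op 7: add NE@45 -> ring=[44:NB,45:NE,53:NA,86:ND,89:NC]
Op 8: add NF@85 -> ring=[44:NB,45:NE,53:NA,85:NF,86:ND,89:NC]
Op 9: add NG@31 -> ring=[31:NG,44:NB,45:NE,53:NA,85:NF,86:ND,89:NC]
Op 10: route key 92: none >= 92, wrap to smallest pos 31 -> NG
Final route key 37: smallest pos >= 37 is 44 -> NB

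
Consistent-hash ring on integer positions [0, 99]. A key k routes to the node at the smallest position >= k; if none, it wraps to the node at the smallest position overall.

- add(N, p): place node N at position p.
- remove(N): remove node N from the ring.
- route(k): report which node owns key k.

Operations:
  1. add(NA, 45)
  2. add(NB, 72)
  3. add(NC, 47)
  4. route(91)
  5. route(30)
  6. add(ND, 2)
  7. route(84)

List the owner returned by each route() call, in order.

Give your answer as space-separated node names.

Answer: NA NA ND

Derivation:
Op 1: add NA@45 -> ring=[45:NA]
Op 2: add NB@72 -> ring=[45:NA,72:NB]
Op 3: add NC@47 -> ring=[45:NA,47:NC,72:NB]
Op 4: route key 91: none >= 91, wrap to smallest pos 45 -> NA
Op 5: route key 30: smallest pos >= 30 is 45 -> NA
Op 6: add ND@2 -> ring=[2:ND,45:NA,47:NC,72:NB]
Op 7: route key 84: none >= 84, wrap to smallest pos 2 -> ND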